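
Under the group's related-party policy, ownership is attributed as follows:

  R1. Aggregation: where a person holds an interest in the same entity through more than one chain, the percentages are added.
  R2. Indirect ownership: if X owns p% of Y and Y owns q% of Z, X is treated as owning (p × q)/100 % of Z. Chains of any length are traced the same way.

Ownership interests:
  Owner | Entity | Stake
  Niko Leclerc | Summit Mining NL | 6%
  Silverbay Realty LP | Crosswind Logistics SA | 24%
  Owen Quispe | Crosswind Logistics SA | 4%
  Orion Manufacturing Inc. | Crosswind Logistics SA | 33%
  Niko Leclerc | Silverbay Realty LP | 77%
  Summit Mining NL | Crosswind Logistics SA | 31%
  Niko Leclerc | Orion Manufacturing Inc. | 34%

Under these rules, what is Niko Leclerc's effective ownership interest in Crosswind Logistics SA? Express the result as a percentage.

31.56%

Chain via Summit Mining NL (R2): 6% × 31% = 1.86% of Crosswind Logistics SA.
Chain via Orion Manufacturing Inc. (R2): 34% × 33% = 11.22% of Crosswind Logistics SA.
Chain via Silverbay Realty LP (R2): 77% × 24% = 18.48% of Crosswind Logistics SA.
Aggregating (R1): 1.86% + 11.22% + 18.48% = 31.56%.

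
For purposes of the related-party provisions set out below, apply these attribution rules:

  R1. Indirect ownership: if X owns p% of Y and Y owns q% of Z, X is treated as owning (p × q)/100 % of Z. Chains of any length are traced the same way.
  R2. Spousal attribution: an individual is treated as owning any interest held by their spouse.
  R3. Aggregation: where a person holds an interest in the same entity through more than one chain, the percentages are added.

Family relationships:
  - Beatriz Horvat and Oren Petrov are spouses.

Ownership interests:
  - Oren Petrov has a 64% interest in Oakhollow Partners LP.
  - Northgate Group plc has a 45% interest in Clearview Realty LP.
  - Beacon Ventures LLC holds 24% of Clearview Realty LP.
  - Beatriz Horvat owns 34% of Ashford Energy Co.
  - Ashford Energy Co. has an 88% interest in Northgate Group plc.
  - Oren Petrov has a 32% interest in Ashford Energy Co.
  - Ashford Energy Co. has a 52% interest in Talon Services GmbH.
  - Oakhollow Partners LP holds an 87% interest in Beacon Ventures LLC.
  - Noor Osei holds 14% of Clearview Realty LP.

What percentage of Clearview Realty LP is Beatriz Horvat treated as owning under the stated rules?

39.4992%

By spousal attribution (R2), Beatriz Horvat is treated as also owning Oren Petrov's interest in Ashford Energy Co, giving 34% + 32% = 66%.
By spousal attribution (R2), Beatriz Horvat is treated as owning Oren Petrov's 64% interest in Oakhollow Partners LP.
Chain via Ashford Energy Co. → Northgate Group plc (R1): 66% × 88% × 45% = 26.136% of Clearview Realty LP.
Chain via Oakhollow Partners LP → Beacon Ventures LLC (R1): 64% × 87% × 24% = 13.3632% of Clearview Realty LP.
Aggregating (R3): 26.136% + 13.3632% = 39.4992%.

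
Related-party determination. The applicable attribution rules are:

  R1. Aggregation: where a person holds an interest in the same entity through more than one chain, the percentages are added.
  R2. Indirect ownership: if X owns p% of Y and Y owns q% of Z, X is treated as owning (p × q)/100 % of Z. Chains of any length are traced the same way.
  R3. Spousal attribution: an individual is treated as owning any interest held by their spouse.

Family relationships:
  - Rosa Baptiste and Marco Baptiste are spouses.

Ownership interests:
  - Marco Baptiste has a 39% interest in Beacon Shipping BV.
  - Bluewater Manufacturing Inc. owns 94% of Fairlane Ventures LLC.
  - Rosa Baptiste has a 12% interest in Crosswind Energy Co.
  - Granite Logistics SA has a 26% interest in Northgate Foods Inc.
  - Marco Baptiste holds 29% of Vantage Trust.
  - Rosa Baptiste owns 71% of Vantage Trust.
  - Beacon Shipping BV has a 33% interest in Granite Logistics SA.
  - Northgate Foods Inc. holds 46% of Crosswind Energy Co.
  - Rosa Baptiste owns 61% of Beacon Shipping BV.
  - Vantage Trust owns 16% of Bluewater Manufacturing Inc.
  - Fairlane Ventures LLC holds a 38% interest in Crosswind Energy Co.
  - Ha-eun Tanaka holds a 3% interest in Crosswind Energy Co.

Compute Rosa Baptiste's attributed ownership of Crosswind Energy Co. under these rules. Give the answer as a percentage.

By spousal attribution (R3), Rosa Baptiste is treated as also owning Marco Baptiste's interest in Beacon Shipping BV, giving 61% + 39% = 100%.
By spousal attribution (R3), Rosa Baptiste is treated as also owning Marco Baptiste's interest in Vantage Trust, giving 71% + 29% = 100%.
Chain via Beacon Shipping BV → Granite Logistics SA → Northgate Foods Inc. (R2): 100% × 33% × 26% × 46% = 3.9468% of Crosswind Energy Co.
Chain via Vantage Trust → Bluewater Manufacturing Inc. → Fairlane Ventures LLC (R2): 100% × 16% × 94% × 38% = 5.7152% of Crosswind Energy Co.
Direct interest in Crosswind Energy Co: 12%.
Aggregating (R1): 3.9468% + 5.7152% + 12% = 21.662%.

21.662%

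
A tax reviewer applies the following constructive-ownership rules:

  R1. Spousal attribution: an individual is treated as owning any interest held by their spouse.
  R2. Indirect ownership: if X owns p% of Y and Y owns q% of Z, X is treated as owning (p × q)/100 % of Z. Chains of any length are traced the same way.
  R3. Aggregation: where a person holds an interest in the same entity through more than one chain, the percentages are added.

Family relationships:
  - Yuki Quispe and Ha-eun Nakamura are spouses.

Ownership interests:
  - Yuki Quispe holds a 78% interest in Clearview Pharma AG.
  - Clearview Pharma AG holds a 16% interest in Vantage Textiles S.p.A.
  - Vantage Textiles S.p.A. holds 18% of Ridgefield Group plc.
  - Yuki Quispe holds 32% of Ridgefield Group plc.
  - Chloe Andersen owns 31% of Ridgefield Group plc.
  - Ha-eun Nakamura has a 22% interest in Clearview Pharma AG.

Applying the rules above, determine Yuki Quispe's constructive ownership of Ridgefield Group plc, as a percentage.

By spousal attribution (R1), Yuki Quispe is treated as also owning Ha-eun Nakamura's interest in Clearview Pharma AG, giving 78% + 22% = 100%.
Chain via Clearview Pharma AG → Vantage Textiles S.p.A. (R2): 100% × 16% × 18% = 2.88% of Ridgefield Group plc.
Direct interest in Ridgefield Group plc: 32%.
Aggregating (R3): 2.88% + 32% = 34.88%.

34.88%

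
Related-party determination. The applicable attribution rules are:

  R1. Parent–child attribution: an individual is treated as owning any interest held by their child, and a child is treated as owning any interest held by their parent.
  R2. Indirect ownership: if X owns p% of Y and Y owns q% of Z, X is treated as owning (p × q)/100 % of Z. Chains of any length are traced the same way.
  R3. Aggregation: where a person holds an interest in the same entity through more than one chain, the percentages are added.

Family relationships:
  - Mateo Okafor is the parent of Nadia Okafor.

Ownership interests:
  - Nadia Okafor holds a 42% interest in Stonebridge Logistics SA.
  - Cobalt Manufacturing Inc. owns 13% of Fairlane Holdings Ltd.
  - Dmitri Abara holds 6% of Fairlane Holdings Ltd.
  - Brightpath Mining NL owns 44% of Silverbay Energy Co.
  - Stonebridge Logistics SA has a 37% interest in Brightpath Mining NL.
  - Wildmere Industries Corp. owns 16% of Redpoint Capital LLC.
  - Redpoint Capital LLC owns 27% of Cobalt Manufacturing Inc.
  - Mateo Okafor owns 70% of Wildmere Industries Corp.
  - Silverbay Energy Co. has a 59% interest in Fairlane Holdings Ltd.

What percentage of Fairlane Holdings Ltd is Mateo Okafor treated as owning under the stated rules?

4.427304%

By parent–child attribution (R1), Mateo Okafor is treated as owning Nadia Okafor's 42% interest in Stonebridge Logistics SA.
Chain via Wildmere Industries Corp. → Redpoint Capital LLC → Cobalt Manufacturing Inc. (R2): 70% × 16% × 27% × 13% = 0.39312% of Fairlane Holdings Ltd.
Chain via Stonebridge Logistics SA → Brightpath Mining NL → Silverbay Energy Co. (R2): 42% × 37% × 44% × 59% = 4.034184% of Fairlane Holdings Ltd.
Aggregating (R3): 0.39312% + 4.034184% = 4.427304%.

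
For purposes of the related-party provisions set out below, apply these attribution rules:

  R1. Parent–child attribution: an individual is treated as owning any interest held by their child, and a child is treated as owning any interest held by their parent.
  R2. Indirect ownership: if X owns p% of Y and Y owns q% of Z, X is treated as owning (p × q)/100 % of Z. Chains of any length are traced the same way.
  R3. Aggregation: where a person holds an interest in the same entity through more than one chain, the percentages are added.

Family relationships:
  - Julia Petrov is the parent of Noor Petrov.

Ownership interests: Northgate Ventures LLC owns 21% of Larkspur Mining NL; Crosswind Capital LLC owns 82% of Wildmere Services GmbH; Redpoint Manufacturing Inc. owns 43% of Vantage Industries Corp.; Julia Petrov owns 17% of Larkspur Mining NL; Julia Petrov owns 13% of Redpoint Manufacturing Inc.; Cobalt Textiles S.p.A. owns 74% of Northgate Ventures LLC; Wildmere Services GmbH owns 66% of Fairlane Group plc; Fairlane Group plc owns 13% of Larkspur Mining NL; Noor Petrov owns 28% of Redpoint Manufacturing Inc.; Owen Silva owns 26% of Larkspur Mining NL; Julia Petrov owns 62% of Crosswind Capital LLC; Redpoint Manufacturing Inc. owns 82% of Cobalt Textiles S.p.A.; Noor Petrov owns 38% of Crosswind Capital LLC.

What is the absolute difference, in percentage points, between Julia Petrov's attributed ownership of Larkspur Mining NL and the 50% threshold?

By parent–child attribution (R1), Julia Petrov is treated as also owning Noor Petrov's interest in Redpoint Manufacturing Inc, giving 13% + 28% = 41%.
By parent–child attribution (R1), Julia Petrov is treated as also owning Noor Petrov's interest in Crosswind Capital LLC, giving 62% + 38% = 100%.
Chain via Redpoint Manufacturing Inc. → Cobalt Textiles S.p.A. → Northgate Ventures LLC (R2): 41% × 82% × 74% × 21% = 5.224548% of Larkspur Mining NL.
Chain via Crosswind Capital LLC → Wildmere Services GmbH → Fairlane Group plc (R2): 100% × 82% × 66% × 13% = 7.0356% of Larkspur Mining NL.
Direct interest in Larkspur Mining NL: 17%.
Aggregating (R3): 5.224548% + 7.0356% + 17% = 29.260148%.
29.260148% falls short of the 50% threshold by 20.739852 percentage points.

20.739852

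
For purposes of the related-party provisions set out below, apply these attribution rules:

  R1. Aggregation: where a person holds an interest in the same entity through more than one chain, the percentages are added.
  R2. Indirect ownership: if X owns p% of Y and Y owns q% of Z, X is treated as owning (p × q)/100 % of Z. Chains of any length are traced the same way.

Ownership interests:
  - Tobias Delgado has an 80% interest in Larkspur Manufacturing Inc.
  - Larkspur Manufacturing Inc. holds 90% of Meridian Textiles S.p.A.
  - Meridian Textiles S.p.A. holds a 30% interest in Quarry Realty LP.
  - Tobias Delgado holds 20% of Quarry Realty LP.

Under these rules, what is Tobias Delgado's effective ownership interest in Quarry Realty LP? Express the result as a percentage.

41.6%

Chain via Larkspur Manufacturing Inc. → Meridian Textiles S.p.A. (R2): 80% × 90% × 30% = 21.6% of Quarry Realty LP.
Direct interest in Quarry Realty LP: 20%.
Aggregating (R1): 21.6% + 20% = 41.6%.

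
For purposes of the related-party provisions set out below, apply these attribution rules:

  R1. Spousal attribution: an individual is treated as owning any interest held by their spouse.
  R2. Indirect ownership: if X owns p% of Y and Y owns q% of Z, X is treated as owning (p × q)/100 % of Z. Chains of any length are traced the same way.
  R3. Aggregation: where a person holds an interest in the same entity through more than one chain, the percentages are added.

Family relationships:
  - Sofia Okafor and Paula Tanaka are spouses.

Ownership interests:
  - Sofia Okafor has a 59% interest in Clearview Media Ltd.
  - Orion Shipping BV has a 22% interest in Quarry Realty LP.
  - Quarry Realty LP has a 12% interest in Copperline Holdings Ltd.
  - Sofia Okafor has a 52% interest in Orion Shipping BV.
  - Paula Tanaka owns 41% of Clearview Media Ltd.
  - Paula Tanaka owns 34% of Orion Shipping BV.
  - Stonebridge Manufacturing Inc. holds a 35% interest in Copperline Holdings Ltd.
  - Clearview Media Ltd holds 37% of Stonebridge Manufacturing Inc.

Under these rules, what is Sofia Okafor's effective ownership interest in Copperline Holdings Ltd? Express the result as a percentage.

15.2204%

By spousal attribution (R1), Sofia Okafor is treated as also owning Paula Tanaka's interest in Clearview Media Ltd, giving 59% + 41% = 100%.
By spousal attribution (R1), Sofia Okafor is treated as also owning Paula Tanaka's interest in Orion Shipping BV, giving 52% + 34% = 86%.
Chain via Clearview Media Ltd → Stonebridge Manufacturing Inc. (R2): 100% × 37% × 35% = 12.95% of Copperline Holdings Ltd.
Chain via Orion Shipping BV → Quarry Realty LP (R2): 86% × 22% × 12% = 2.2704% of Copperline Holdings Ltd.
Aggregating (R3): 12.95% + 2.2704% = 15.2204%.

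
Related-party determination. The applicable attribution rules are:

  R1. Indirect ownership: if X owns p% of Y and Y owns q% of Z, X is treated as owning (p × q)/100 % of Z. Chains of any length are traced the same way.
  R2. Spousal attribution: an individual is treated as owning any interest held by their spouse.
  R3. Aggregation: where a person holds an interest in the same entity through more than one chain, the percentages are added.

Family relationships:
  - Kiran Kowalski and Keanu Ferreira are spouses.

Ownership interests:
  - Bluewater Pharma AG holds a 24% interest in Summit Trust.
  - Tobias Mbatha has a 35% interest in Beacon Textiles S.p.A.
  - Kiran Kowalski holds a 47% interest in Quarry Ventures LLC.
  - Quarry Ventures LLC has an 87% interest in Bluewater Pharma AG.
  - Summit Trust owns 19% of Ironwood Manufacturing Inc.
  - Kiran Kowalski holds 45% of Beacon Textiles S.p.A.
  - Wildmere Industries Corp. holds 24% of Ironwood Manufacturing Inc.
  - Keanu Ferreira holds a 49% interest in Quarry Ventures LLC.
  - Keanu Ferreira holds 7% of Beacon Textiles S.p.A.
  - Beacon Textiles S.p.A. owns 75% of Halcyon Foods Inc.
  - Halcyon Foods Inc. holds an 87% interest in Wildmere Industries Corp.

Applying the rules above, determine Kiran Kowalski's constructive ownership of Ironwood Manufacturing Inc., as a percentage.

11.951712%

By spousal attribution (R2), Kiran Kowalski is treated as also owning Keanu Ferreira's interest in Beacon Textiles S.p.A, giving 45% + 7% = 52%.
By spousal attribution (R2), Kiran Kowalski is treated as also owning Keanu Ferreira's interest in Quarry Ventures LLC, giving 47% + 49% = 96%.
Chain via Beacon Textiles S.p.A. → Halcyon Foods Inc. → Wildmere Industries Corp. (R1): 52% × 75% × 87% × 24% = 8.1432% of Ironwood Manufacturing Inc.
Chain via Quarry Ventures LLC → Bluewater Pharma AG → Summit Trust (R1): 96% × 87% × 24% × 19% = 3.808512% of Ironwood Manufacturing Inc.
Aggregating (R3): 8.1432% + 3.808512% = 11.951712%.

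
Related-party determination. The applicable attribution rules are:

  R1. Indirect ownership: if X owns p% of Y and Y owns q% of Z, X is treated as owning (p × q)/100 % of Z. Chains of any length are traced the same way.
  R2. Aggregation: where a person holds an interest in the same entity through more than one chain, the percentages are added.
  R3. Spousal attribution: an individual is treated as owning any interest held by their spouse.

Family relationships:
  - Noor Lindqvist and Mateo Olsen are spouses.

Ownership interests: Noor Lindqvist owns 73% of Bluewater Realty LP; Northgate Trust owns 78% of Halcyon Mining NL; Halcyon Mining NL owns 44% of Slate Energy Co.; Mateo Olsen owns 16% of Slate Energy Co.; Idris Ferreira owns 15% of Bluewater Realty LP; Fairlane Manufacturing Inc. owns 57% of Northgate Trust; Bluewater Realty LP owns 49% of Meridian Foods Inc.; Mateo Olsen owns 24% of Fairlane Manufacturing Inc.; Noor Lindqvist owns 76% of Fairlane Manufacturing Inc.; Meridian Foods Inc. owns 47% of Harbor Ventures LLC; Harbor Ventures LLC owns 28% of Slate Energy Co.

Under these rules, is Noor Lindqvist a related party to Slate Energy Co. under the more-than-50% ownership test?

No

By spousal attribution (R3), Noor Lindqvist is treated as also owning Mateo Olsen's interest in Fairlane Manufacturing Inc, giving 76% + 24% = 100%.
By spousal attribution (R3), Noor Lindqvist is treated as owning Mateo Olsen's 16% interest in Slate Energy Co.
Chain via Bluewater Realty LP → Meridian Foods Inc. → Harbor Ventures LLC (R1): 73% × 49% × 47% × 28% = 4.707332% of Slate Energy Co.
Chain via Fairlane Manufacturing Inc. → Northgate Trust → Halcyon Mining NL (R1): 100% × 57% × 78% × 44% = 19.5624% of Slate Energy Co.
Direct interest in Slate Energy Co: 16%.
Aggregating (R2): 4.707332% + 19.5624% + 16% = 40.269732%.
40.269732% does not exceed the 50% threshold, so Noor is not a related party to Slate Energy Co.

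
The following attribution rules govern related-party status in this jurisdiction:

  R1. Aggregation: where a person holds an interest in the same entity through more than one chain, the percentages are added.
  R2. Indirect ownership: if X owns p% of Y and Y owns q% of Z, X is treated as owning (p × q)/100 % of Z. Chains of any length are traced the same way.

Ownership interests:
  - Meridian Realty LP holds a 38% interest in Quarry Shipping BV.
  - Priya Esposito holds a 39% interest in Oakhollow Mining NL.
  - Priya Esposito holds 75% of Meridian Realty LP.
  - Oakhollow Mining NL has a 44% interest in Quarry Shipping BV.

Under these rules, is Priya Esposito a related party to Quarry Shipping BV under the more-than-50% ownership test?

No

Chain via Meridian Realty LP (R2): 75% × 38% = 28.5% of Quarry Shipping BV.
Chain via Oakhollow Mining NL (R2): 39% × 44% = 17.16% of Quarry Shipping BV.
Aggregating (R1): 28.5% + 17.16% = 45.66%.
45.66% does not exceed the 50% threshold, so Priya is not a related party to Quarry Shipping BV.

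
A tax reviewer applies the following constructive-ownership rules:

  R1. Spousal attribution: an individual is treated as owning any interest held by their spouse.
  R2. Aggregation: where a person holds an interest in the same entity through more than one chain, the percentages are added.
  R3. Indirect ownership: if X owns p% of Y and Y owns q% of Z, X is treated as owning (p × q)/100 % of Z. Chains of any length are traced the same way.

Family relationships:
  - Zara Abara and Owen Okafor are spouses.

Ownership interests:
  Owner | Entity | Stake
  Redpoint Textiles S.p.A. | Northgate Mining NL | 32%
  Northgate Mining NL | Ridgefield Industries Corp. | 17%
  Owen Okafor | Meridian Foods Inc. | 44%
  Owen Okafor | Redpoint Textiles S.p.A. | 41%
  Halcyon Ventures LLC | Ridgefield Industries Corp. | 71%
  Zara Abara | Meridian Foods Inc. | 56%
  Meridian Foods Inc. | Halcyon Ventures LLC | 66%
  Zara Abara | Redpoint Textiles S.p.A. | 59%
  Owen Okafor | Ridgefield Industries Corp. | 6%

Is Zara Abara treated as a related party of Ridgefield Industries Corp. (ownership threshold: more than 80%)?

By spousal attribution (R1), Zara Abara is treated as also owning Owen Okafor's interest in Redpoint Textiles S.p.A, giving 59% + 41% = 100%.
By spousal attribution (R1), Zara Abara is treated as also owning Owen Okafor's interest in Meridian Foods Inc, giving 56% + 44% = 100%.
By spousal attribution (R1), Zara Abara is treated as owning Owen Okafor's 6% interest in Ridgefield Industries Corp.
Chain via Redpoint Textiles S.p.A. → Northgate Mining NL (R3): 100% × 32% × 17% = 5.44% of Ridgefield Industries Corp.
Chain via Meridian Foods Inc. → Halcyon Ventures LLC (R3): 100% × 66% × 71% = 46.86% of Ridgefield Industries Corp.
Direct interest in Ridgefield Industries Corp: 6%.
Aggregating (R2): 5.44% + 46.86% + 6% = 58.3%.
58.3% does not exceed the 80% threshold, so Zara is not a related party to Ridgefield Industries Corp.

No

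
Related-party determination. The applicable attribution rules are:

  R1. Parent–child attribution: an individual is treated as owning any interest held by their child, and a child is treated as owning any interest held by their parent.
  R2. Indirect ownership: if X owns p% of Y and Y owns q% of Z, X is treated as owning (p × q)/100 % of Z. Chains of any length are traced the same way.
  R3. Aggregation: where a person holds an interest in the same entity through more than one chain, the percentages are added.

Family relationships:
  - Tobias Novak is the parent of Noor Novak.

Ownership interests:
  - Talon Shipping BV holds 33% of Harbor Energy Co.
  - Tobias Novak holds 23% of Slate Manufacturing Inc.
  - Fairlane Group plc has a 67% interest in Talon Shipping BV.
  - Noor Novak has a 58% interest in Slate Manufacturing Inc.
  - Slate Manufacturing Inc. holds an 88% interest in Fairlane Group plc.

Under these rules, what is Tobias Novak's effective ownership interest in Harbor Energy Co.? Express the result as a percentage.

15.760008%

By parent–child attribution (R1), Tobias Novak is treated as also owning Noor Novak's interest in Slate Manufacturing Inc, giving 23% + 58% = 81%.
Chain via Slate Manufacturing Inc. → Fairlane Group plc → Talon Shipping BV (R2): 81% × 88% × 67% × 33% = 15.760008% of Harbor Energy Co.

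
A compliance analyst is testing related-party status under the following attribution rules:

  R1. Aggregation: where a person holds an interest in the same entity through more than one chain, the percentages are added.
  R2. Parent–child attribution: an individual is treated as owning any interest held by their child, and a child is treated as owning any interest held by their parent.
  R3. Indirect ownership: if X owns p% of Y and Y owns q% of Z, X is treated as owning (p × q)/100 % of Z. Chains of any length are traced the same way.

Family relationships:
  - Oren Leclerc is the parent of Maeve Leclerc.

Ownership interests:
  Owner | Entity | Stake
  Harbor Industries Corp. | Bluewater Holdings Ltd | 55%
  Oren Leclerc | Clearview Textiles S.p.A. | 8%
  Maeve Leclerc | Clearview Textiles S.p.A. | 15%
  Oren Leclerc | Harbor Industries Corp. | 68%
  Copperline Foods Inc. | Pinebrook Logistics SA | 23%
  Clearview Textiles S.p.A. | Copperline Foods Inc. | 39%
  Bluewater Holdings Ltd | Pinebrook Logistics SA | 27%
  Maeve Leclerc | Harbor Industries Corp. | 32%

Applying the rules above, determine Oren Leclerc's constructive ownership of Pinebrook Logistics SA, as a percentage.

16.9131%

By parent–child attribution (R2), Oren Leclerc is treated as also owning Maeve Leclerc's interest in Harbor Industries Corp, giving 68% + 32% = 100%.
By parent–child attribution (R2), Oren Leclerc is treated as also owning Maeve Leclerc's interest in Clearview Textiles S.p.A, giving 8% + 15% = 23%.
Chain via Harbor Industries Corp. → Bluewater Holdings Ltd (R3): 100% × 55% × 27% = 14.85% of Pinebrook Logistics SA.
Chain via Clearview Textiles S.p.A. → Copperline Foods Inc. (R3): 23% × 39% × 23% = 2.0631% of Pinebrook Logistics SA.
Aggregating (R1): 14.85% + 2.0631% = 16.9131%.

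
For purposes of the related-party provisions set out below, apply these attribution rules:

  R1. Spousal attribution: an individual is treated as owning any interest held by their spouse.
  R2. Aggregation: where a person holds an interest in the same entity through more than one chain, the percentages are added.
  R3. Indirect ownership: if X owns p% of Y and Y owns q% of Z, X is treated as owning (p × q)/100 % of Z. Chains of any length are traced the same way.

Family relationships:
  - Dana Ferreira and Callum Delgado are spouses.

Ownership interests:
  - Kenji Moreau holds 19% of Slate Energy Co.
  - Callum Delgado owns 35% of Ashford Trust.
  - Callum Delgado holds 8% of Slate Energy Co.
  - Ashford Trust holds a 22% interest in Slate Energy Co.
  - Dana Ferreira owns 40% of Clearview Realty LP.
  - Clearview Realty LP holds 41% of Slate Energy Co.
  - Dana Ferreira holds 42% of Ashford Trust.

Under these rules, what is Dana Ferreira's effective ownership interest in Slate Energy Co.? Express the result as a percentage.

By spousal attribution (R1), Dana Ferreira is treated as also owning Callum Delgado's interest in Ashford Trust, giving 42% + 35% = 77%.
By spousal attribution (R1), Dana Ferreira is treated as owning Callum Delgado's 8% interest in Slate Energy Co.
Chain via Ashford Trust (R3): 77% × 22% = 16.94% of Slate Energy Co.
Chain via Clearview Realty LP (R3): 40% × 41% = 16.4% of Slate Energy Co.
Direct interest in Slate Energy Co: 8%.
Aggregating (R2): 16.94% + 16.4% + 8% = 41.34%.

41.34%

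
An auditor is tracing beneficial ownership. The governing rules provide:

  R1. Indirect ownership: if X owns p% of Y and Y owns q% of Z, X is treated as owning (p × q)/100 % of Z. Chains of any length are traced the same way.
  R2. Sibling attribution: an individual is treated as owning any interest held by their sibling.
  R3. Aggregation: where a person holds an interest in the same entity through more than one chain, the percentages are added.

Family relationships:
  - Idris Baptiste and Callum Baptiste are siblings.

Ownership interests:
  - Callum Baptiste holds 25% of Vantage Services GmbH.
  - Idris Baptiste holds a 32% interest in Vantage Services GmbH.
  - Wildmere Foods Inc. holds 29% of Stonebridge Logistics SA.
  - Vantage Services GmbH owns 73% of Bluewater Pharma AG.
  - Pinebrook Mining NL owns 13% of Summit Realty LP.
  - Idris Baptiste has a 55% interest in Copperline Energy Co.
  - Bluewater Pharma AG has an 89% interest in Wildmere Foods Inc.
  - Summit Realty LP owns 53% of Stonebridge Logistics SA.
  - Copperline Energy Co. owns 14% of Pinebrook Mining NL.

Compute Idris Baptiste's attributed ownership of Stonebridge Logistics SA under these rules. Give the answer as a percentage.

11.270071%

By sibling attribution (R2), Idris Baptiste is treated as also owning Callum Baptiste's interest in Vantage Services GmbH, giving 32% + 25% = 57%.
Chain via Copperline Energy Co. → Pinebrook Mining NL → Summit Realty LP (R1): 55% × 14% × 13% × 53% = 0.53053% of Stonebridge Logistics SA.
Chain via Vantage Services GmbH → Bluewater Pharma AG → Wildmere Foods Inc. (R1): 57% × 73% × 89% × 29% = 10.739541% of Stonebridge Logistics SA.
Aggregating (R3): 0.53053% + 10.739541% = 11.270071%.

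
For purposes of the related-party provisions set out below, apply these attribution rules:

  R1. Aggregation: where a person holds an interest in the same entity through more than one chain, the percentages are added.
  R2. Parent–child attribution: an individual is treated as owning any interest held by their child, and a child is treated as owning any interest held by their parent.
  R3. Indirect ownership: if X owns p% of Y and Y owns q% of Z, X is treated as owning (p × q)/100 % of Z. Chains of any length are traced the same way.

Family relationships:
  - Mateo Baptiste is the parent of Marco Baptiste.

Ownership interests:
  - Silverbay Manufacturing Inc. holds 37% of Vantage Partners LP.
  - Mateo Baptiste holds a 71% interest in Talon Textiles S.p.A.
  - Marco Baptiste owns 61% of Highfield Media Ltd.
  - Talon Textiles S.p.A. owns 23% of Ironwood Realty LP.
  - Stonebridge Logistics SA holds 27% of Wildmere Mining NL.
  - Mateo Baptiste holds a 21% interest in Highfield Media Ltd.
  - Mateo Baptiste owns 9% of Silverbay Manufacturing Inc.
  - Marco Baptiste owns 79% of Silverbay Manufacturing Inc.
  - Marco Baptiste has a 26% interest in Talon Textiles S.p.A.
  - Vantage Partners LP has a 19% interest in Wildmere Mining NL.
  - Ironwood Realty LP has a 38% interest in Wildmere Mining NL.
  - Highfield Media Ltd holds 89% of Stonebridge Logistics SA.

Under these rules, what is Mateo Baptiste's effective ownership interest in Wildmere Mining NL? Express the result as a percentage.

34.3688%

By parent–child attribution (R2), Mateo Baptiste is treated as also owning Marco Baptiste's interest in Highfield Media Ltd, giving 21% + 61% = 82%.
By parent–child attribution (R2), Mateo Baptiste is treated as also owning Marco Baptiste's interest in Silverbay Manufacturing Inc, giving 9% + 79% = 88%.
By parent–child attribution (R2), Mateo Baptiste is treated as also owning Marco Baptiste's interest in Talon Textiles S.p.A, giving 71% + 26% = 97%.
Chain via Highfield Media Ltd → Stonebridge Logistics SA (R3): 82% × 89% × 27% = 19.7046% of Wildmere Mining NL.
Chain via Silverbay Manufacturing Inc. → Vantage Partners LP (R3): 88% × 37% × 19% = 6.1864% of Wildmere Mining NL.
Chain via Talon Textiles S.p.A. → Ironwood Realty LP (R3): 97% × 23% × 38% = 8.4778% of Wildmere Mining NL.
Aggregating (R1): 19.7046% + 6.1864% + 8.4778% = 34.3688%.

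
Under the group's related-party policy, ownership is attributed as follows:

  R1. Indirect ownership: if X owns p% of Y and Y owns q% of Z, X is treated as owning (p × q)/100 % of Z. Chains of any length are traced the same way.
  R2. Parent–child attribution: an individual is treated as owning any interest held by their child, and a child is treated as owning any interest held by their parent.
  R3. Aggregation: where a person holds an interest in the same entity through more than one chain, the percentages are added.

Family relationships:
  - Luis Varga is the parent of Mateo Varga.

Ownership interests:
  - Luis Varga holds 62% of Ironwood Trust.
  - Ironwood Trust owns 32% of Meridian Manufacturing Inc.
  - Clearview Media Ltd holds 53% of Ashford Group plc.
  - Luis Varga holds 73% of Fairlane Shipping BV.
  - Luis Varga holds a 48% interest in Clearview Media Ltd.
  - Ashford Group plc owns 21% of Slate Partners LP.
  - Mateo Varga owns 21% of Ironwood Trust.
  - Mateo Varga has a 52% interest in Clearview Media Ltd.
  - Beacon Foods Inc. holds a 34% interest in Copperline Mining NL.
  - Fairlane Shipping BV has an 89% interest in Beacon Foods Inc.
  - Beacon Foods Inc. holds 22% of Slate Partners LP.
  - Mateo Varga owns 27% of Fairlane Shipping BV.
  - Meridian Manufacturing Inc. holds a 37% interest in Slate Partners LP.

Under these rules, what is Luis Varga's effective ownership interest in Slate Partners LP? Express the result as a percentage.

By parent–child attribution (R2), Luis Varga is treated as also owning Mateo Varga's interest in Fairlane Shipping BV, giving 73% + 27% = 100%.
By parent–child attribution (R2), Luis Varga is treated as also owning Mateo Varga's interest in Clearview Media Ltd, giving 48% + 52% = 100%.
By parent–child attribution (R2), Luis Varga is treated as also owning Mateo Varga's interest in Ironwood Trust, giving 62% + 21% = 83%.
Chain via Fairlane Shipping BV → Beacon Foods Inc. (R1): 100% × 89% × 22% = 19.58% of Slate Partners LP.
Chain via Clearview Media Ltd → Ashford Group plc (R1): 100% × 53% × 21% = 11.13% of Slate Partners LP.
Chain via Ironwood Trust → Meridian Manufacturing Inc. (R1): 83% × 32% × 37% = 9.8272% of Slate Partners LP.
Aggregating (R3): 19.58% + 11.13% + 9.8272% = 40.5372%.

40.5372%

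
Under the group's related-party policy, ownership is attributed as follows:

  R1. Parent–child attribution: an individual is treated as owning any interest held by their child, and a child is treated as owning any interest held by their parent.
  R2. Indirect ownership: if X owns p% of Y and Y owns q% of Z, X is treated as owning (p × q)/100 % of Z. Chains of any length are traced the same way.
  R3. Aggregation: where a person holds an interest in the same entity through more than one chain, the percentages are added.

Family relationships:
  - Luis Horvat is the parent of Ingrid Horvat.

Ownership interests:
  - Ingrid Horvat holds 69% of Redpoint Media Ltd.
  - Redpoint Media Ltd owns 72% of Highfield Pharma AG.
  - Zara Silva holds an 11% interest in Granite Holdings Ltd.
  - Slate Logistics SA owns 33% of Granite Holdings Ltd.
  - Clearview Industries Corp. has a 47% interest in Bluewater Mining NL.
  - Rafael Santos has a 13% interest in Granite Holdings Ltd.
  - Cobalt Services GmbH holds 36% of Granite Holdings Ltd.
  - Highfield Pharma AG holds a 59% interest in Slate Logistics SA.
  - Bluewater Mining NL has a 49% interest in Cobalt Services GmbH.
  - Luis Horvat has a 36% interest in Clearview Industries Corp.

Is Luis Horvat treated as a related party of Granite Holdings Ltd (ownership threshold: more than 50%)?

No

By parent–child attribution (R1), Luis Horvat is treated as owning Ingrid Horvat's 69% interest in Redpoint Media Ltd.
Chain via Clearview Industries Corp. → Bluewater Mining NL → Cobalt Services GmbH (R2): 36% × 47% × 49% × 36% = 2.984688% of Granite Holdings Ltd.
Chain via Redpoint Media Ltd → Highfield Pharma AG → Slate Logistics SA (R2): 69% × 72% × 59% × 33% = 9.672696% of Granite Holdings Ltd.
Aggregating (R3): 2.984688% + 9.672696% = 12.657384%.
12.657384% does not exceed the 50% threshold, so Luis is not a related party to Granite Holdings Ltd.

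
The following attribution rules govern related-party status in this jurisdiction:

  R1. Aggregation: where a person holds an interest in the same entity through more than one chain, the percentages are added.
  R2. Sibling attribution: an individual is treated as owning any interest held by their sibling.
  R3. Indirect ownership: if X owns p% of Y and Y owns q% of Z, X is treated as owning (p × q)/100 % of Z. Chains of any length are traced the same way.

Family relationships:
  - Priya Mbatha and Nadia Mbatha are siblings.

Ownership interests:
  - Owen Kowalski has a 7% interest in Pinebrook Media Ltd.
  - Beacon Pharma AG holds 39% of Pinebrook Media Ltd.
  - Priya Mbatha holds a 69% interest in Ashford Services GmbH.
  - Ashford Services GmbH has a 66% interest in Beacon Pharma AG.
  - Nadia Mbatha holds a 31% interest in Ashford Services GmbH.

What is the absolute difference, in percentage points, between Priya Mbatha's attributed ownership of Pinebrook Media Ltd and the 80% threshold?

54.26

By sibling attribution (R2), Priya Mbatha is treated as also owning Nadia Mbatha's interest in Ashford Services GmbH, giving 69% + 31% = 100%.
Chain via Ashford Services GmbH → Beacon Pharma AG (R3): 100% × 66% × 39% = 25.74% of Pinebrook Media Ltd.
25.74% falls short of the 80% threshold by 54.26 percentage points.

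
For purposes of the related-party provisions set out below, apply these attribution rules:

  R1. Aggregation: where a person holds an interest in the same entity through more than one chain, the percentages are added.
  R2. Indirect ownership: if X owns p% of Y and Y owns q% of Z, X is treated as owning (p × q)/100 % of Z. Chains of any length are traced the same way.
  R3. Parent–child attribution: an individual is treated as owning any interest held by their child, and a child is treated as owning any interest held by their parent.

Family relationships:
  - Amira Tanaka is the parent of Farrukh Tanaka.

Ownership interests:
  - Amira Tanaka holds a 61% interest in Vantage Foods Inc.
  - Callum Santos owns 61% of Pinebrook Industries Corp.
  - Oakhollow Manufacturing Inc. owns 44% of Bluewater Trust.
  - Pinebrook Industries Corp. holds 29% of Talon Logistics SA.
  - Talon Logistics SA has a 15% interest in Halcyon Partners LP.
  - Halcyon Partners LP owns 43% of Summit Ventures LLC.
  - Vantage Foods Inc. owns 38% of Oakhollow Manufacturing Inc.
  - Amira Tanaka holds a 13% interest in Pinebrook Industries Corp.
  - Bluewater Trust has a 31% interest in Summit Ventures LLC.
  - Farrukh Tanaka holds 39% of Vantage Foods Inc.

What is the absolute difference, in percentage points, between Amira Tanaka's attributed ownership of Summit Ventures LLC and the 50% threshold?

By parent–child attribution (R3), Amira Tanaka is treated as also owning Farrukh Tanaka's interest in Vantage Foods Inc, giving 61% + 39% = 100%.
Chain via Vantage Foods Inc. → Oakhollow Manufacturing Inc. → Bluewater Trust (R2): 100% × 38% × 44% × 31% = 5.1832% of Summit Ventures LLC.
Chain via Pinebrook Industries Corp. → Talon Logistics SA → Halcyon Partners LP (R2): 13% × 29% × 15% × 43% = 0.243165% of Summit Ventures LLC.
Aggregating (R1): 5.1832% + 0.243165% = 5.426365%.
5.426365% falls short of the 50% threshold by 44.573635 percentage points.

44.573635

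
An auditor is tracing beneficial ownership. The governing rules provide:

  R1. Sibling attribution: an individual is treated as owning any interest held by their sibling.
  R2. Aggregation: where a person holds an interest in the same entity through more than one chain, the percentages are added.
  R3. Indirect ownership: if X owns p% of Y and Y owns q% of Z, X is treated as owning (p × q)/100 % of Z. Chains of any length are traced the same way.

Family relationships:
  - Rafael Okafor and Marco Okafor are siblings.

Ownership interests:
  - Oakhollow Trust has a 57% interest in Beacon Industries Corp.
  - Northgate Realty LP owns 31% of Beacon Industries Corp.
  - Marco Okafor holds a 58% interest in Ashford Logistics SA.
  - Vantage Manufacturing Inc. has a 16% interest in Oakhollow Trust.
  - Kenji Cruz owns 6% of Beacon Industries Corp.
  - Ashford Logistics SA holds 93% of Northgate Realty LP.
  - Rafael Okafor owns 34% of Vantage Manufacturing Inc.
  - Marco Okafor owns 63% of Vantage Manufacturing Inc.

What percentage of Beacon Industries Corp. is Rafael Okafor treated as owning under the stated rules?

25.5678%

By sibling attribution (R1), Rafael Okafor is treated as also owning Marco Okafor's interest in Vantage Manufacturing Inc, giving 34% + 63% = 97%.
By sibling attribution (R1), Rafael Okafor is treated as owning Marco Okafor's 58% interest in Ashford Logistics SA.
Chain via Vantage Manufacturing Inc. → Oakhollow Trust (R3): 97% × 16% × 57% = 8.8464% of Beacon Industries Corp.
Chain via Ashford Logistics SA → Northgate Realty LP (R3): 58% × 93% × 31% = 16.7214% of Beacon Industries Corp.
Aggregating (R2): 8.8464% + 16.7214% = 25.5678%.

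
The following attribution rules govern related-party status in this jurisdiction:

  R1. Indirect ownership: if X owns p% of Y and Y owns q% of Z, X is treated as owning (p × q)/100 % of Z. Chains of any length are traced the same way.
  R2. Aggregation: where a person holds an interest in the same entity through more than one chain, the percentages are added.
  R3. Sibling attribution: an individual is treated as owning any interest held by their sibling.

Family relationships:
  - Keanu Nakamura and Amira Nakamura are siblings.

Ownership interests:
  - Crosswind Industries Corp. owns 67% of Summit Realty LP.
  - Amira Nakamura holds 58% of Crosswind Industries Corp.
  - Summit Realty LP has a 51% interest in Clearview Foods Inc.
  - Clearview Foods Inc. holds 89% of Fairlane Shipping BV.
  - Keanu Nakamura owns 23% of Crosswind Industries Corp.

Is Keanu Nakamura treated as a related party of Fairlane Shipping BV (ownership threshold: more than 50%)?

By sibling attribution (R3), Keanu Nakamura is treated as also owning Amira Nakamura's interest in Crosswind Industries Corp, giving 23% + 58% = 81%.
Chain via Crosswind Industries Corp. → Summit Realty LP → Clearview Foods Inc. (R1): 81% × 67% × 51% × 89% = 24.633153% of Fairlane Shipping BV.
24.633153% does not exceed the 50% threshold, so Keanu is not a related party to Fairlane Shipping BV.

No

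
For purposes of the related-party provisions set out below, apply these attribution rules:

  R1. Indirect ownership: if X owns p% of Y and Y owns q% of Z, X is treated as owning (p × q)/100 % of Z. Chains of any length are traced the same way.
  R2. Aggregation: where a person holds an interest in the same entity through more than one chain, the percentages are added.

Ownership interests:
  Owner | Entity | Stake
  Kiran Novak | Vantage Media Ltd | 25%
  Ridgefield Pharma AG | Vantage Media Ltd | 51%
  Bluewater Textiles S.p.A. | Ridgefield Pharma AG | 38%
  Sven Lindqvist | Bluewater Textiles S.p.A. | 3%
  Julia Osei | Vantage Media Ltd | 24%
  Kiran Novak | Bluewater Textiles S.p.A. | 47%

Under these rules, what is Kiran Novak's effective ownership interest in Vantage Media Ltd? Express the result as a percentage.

34.1086%

Chain via Bluewater Textiles S.p.A. → Ridgefield Pharma AG (R1): 47% × 38% × 51% = 9.1086% of Vantage Media Ltd.
Direct interest in Vantage Media Ltd: 25%.
Aggregating (R2): 9.1086% + 25% = 34.1086%.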